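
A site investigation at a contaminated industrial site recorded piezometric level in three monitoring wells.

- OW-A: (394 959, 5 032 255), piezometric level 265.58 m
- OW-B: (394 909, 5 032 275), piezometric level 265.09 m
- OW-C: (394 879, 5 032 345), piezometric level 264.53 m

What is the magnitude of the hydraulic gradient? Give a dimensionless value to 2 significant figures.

With h = a·x + b·y + c and OW-A as origin, the differences give:
  (-50)·a + 20·b = -0.49
  (-80)·a + 90·b = -1.05
Eliminate b (×90 and ×20, subtract): -2900·a = -23.100 → a = ∂h/∂x = +0.007966
Back-substitute: b = ∂h/∂y = -0.004586.
|∇h| = √(0.007966² + -0.004586²) = 0.009192

0.0092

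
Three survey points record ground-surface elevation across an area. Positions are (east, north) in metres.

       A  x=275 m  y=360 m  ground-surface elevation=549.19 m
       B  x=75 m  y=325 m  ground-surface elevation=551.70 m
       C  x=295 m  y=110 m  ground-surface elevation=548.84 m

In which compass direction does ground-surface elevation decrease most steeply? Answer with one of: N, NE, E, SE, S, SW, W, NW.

E

With z = a·x + b·y + c and A as origin, the differences give:
  (-200)·a + (-35)·b = +2.51
  20·a + (-250)·b = -0.35
Eliminate b (×(-250) and ×(-35), subtract): 50700·a = -639.750 → a = ∂z/∂x = -0.01262
Back-substitute: b = ∂z/∂y = +0.0003905.
Steepest decrease is along −∇f = (+0.01262 E, -0.0003905 N) → east.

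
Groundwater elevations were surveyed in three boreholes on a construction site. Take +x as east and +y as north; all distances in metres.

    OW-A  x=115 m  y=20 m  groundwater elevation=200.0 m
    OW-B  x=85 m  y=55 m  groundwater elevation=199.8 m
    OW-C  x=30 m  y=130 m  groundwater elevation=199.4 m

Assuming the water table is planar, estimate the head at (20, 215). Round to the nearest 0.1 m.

199.1 m

With h = a·x + b·y + c and OW-A as origin, the differences give:
  (-30)·a + 35·b = -0.2
  (-85)·a + 110·b = -0.6
Eliminate b (×110 and ×35, subtract): -325·a = -1.00 → a = ∂h/∂x = +0.003077
Back-substitute: b = ∂h/∂y = -0.003077.
h(20, 215) = 200.0 + (+0.003077)·(-95) + (-0.003077)·(195) = 200.0 -0.292 -0.600 = 199.108 m.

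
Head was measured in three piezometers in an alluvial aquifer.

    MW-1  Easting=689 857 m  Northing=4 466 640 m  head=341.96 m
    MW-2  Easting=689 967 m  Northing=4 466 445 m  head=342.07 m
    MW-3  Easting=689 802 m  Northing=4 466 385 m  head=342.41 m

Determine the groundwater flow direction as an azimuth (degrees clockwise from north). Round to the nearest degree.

047°

Differences from MW-1: to MW-2 (Δx, Δy, Δh) = (110, -195, +0.11); to MW-3 = (-55, -255, +0.45).
Determinant of the coordinate differences = 110·(-255) − (-55)·(-195) = -38775.
∂h/∂x = [(+0.11)·(-255) − (+0.45)·(-195)] / -38775 = -0.001540
∂h/∂y = [110·(+0.45) − (-55)·(+0.11)] / -38775 = -0.001433
Flow direction (−∇h) has components (+0.001540 E, +0.001433 N).
Azimuth = atan2(E, N) = atan2(+0.001540, +0.001433) = 47.1° ≈ 047°.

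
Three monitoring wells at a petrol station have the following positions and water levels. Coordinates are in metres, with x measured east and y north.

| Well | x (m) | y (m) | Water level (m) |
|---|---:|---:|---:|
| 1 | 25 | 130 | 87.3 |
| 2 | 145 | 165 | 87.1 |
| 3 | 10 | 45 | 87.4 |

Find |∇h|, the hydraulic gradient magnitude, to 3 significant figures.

0.00168

Differences from 1: to 2 (Δx, Δy, Δh) = (120, 35, -0.2); to 3 = (-15, -85, +0.1).
Solve a·Δx + b·Δy = Δh: det = 120·(-85) − (-15)·35 = -9675.
∂h/∂x = [(-0.2)·(-85) − (+0.1)·35] / -9675 = -0.001395
∂h/∂y = [120·(+0.1) − (-15)·(-0.2)] / -9675 = -0.0009302
|∇h| = √(-0.001395² + -0.0009302²) = 0.001677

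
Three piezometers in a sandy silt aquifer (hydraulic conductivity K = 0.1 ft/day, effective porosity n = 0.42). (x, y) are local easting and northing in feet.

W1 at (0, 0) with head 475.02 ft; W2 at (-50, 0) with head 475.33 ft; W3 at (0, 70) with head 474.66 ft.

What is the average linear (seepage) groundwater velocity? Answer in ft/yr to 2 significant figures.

∂h/∂x = (475.33 − 475.02) / (-50 − 0) = -0.006200
∂h/∂y = (474.66 − 475.02) / (70 − 0) = -0.005143
|∇h| = √(-0.006200² + -0.005143²) = 0.008055
Seepage velocity v = K·i/n = 0.1 × 0.008055 / 0.42 = 0.001918 ft/day = 0.7005 ft/yr.

0.70 ft/yr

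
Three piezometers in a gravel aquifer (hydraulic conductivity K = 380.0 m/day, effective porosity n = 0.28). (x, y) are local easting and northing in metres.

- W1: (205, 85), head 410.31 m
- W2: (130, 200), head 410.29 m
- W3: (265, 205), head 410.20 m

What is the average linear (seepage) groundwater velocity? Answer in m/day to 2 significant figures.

1.2 m/day

Three-point gradient (reference W1): Δ to W2 = (-75, 115, -0.02), Δ to W3 = (60, 120, -0.11).
∂h/∂x = -0.0006447, ∂h/∂y = -0.0005943 (det = -15900).
|∇h| = √(-0.0006447² + -0.0005943²) = 0.0008768
Seepage velocity v = K·i/n = 380.0 × 0.0008768 / 0.28 = 1.19 m/day.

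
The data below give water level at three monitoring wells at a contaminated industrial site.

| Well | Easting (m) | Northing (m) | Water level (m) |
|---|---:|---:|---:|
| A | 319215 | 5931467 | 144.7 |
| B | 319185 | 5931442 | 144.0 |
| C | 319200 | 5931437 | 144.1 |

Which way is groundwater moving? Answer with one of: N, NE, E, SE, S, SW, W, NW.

Differences from A: to B (Δx, Δy, Δh) = (-30, -25, -0.7); to C = (-15, -30, -0.6).
Solve a·Δx + b·Δy = Δh: det = (-30)·(-30) − (-15)·(-25) = 525.
∂h/∂x = [(-0.7)·(-30) − (-0.6)·(-25)] / 525 = +0.01143
∂h/∂y = [(-30)·(-0.6) − (-15)·(-0.7)] / 525 = +0.01429
Flow = −∇h = (-0.01143 east, -0.01429 north), which points southwest.

SW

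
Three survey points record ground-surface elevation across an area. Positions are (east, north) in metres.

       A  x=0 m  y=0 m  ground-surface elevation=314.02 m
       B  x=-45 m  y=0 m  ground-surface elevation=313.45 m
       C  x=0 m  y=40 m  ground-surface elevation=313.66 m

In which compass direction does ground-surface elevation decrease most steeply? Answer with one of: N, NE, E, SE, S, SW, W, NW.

∂z/∂x = (313.45 − 314.02) / (-45 − 0) = +0.01267
∂z/∂y = (313.66 − 314.02) / (40 − 0) = -0.009000
Steepest decrease is along −∇f = (-0.01267 E, +0.009000 N) → northwest.

NW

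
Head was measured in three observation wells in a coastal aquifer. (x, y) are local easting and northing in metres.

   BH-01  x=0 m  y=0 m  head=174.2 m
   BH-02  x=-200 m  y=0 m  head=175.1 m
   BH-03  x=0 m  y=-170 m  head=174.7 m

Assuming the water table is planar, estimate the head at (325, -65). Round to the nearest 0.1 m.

172.9 m

∂h/∂x = (175.1 − 174.2) / (-200 − 0) = -0.004500
∂h/∂y = (174.7 − 174.2) / (-170 − 0) = -0.002941
h(325, -65) = 174.2 + (-0.004500)·(325) + (-0.002941)·(-65) = 174.2 -1.463 +0.191 = 172.929 m.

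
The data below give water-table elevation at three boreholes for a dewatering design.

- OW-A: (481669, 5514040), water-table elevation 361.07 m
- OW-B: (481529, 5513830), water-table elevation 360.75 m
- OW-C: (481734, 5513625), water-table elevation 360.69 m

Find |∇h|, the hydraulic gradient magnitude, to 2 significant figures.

Taking OW-A as reference: OW-B−OW-A = (-140, -210, -0.32); OW-C−OW-A = (65, -415, -0.38).
Solve a·Δx + b·Δy = Δh: det = (-140)·(-415) − 65·(-210) = 71750.
∂h/∂x = [(-0.32)·(-415) − (-0.38)·(-210)] / 71750 = +0.0007387
∂h/∂y = [(-140)·(-0.38) − 65·(-0.32)] / 71750 = +0.001031
|∇h| = √(0.0007387² + 0.001031²) = 0.001268

0.0013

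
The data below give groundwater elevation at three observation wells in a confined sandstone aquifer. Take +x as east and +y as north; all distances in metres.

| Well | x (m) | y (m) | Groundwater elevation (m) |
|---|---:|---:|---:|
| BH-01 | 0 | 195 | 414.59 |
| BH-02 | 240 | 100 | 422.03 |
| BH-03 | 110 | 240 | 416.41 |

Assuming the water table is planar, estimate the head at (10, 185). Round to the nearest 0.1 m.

Differences from BH-01: to BH-02 (Δx, Δy, Δh) = (240, -95, +7.44); to BH-03 = (110, 45, +1.82).
Determinant of the coordinate differences = 240·45 − 110·(-95) = 21250.
∂h/∂x = [(+7.44)·45 − (+1.82)·(-95)] / 21250 = +0.02389
∂h/∂y = [240·(+1.82) − 110·(+7.44)] / 21250 = -0.01796
h(10, 185) = 414.59 + (+0.02389)·(10) + (-0.01796)·(-10) = 414.59 +0.239 +0.180 = 415.008 m.

415.0 m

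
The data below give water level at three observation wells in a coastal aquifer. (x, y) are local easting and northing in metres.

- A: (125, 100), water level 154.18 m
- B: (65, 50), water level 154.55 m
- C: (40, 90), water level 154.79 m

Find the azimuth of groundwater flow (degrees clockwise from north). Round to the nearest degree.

101°

Taking A as reference: B−A = (-60, -50, +0.37); C−A = (-85, -10, +0.61).
Determinant of the coordinate differences = (-60)·(-10) − (-85)·(-50) = -3650.
∂h/∂x = [(+0.37)·(-10) − (+0.61)·(-50)] / -3650 = -0.007342
∂h/∂y = [(-60)·(+0.61) − (-85)·(+0.37)] / -3650 = +0.001411
Flow direction (−∇h) has components (+0.007342 E, -0.001411 N).
Azimuth = atan2(E, N) = atan2(+0.007342, -0.001411) = 100.9° ≈ 101°.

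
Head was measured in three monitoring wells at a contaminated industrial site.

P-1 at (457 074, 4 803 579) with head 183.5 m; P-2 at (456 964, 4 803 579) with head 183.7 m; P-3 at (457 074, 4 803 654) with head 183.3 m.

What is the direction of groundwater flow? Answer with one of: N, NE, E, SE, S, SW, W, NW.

NE

∂h/∂x = (183.7 − 183.5) / (456964 − 457074) = -0.001818
∂h/∂y = (183.3 − 183.5) / (4803654 − 4803579) = -0.002667
Flow = −∇h = (+0.001818 east, +0.002667 north), which points northeast.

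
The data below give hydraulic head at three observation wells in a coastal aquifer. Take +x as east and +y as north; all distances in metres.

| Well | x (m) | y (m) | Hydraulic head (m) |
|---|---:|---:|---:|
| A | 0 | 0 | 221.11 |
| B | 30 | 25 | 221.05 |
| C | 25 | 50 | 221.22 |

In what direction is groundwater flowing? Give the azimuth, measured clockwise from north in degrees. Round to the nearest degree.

Differences from A: to B (Δx, Δy, Δh) = (30, 25, -0.06); to C = (25, 50, +0.11).
Determinant of the coordinate differences = 30·50 − 25·25 = 875.
∂h/∂x = [(-0.06)·50 − (+0.11)·25] / 875 = -0.006571
∂h/∂y = [30·(+0.11) − 25·(-0.06)] / 875 = +0.005486
Flow direction (−∇h) has components (+0.006571 E, -0.005486 N).
Azimuth = atan2(E, N) = atan2(+0.006571, -0.005486) = 129.9° ≈ 130°.

130°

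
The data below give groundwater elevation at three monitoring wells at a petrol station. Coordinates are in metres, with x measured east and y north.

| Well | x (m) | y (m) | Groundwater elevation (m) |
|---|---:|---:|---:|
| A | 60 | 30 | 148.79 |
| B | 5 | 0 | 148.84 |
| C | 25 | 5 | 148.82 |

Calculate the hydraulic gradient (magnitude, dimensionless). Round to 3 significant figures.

Taking A as reference: B−A = (-55, -30, +0.05); C−A = (-35, -25, +0.03).
Determinant of the coordinate differences = (-55)·(-25) − (-35)·(-30) = 325.
∂h/∂x = [(+0.05)·(-25) − (+0.03)·(-30)] / 325 = -0.001077
∂h/∂y = [(-55)·(+0.03) − (-35)·(+0.05)] / 325 = +0.0003077
|∇h| = √(-0.001077² + 0.0003077²) = 0.00112

0.00112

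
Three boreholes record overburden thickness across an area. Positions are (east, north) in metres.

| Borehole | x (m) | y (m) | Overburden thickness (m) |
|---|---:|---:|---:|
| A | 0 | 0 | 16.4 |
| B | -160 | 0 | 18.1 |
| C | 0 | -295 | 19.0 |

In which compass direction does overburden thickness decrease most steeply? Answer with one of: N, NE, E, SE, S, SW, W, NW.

∂d/∂x = (18.1 − 16.4) / (-160 − 0) = -0.01063
∂d/∂y = (19.0 − 16.4) / (-295 − 0) = -0.008814
Steepest decrease is along −∇f = (+0.01063 E, +0.008814 N) → northeast.

NE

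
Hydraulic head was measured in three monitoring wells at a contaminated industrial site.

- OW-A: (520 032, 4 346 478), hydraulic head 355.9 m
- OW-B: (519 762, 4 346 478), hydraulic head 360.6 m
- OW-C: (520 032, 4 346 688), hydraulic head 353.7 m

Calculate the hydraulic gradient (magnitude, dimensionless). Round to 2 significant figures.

∂h/∂x = (360.6 − 355.9) / (519762 − 520032) = -0.01741
∂h/∂y = (353.7 − 355.9) / (4346688 − 4346478) = -0.01048
|∇h| = √(-0.01741² + -0.01048²) = 0.02032

0.020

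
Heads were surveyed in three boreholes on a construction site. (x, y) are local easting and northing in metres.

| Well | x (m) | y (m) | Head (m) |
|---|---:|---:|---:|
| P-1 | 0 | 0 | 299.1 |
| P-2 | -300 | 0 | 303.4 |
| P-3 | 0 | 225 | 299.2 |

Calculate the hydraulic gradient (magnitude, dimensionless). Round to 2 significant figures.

0.014

∂h/∂x = (303.4 − 299.1) / (-300 − 0) = -0.01433
∂h/∂y = (299.2 − 299.1) / (225 − 0) = +0.0004444
|∇h| = √(-0.01433² + 0.0004444²) = 0.01434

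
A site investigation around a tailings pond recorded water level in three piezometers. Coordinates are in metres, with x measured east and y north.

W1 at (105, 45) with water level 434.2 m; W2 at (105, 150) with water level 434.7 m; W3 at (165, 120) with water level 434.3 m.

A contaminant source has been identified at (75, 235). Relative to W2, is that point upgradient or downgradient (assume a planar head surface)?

Differences from W1: to W2 (Δx, Δy, Δh) = (0, 105, +0.5); to W3 = (60, 75, +0.1).
Determinant of the coordinate differences = 0·75 − 60·105 = -6300.
∂h/∂x = [(+0.5)·75 − (+0.1)·105] / -6300 = -0.004286
∂h/∂y = [0·(+0.1) − 60·(+0.5)] / -6300 = +0.004762
Head at (75, 235) = 434.2 + (-0.004286)·(-30) + (+0.004762)·(190) = 435.23 m.
That is higher than the 434.7 m at W2, so the point is upgradient.

upgradient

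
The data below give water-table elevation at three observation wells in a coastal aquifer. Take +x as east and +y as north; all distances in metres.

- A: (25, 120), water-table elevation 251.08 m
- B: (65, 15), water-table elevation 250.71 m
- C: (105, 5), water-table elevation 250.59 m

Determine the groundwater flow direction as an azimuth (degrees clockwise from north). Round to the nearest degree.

Differences from A: to B (Δx, Δy, Δh) = (40, -105, -0.37); to C = (80, -115, -0.49).
Determinant of the coordinate differences = 40·(-115) − 80·(-105) = 3800.
∂h/∂x = [(-0.37)·(-115) − (-0.49)·(-105)] / 3800 = -0.002342
∂h/∂y = [40·(-0.49) − 80·(-0.37)] / 3800 = +0.002632
Flow direction (−∇h) has components (+0.002342 E, -0.002632 N).
Azimuth = atan2(E, N) = atan2(+0.002342, -0.002632) = 138.3° ≈ 138°.

138°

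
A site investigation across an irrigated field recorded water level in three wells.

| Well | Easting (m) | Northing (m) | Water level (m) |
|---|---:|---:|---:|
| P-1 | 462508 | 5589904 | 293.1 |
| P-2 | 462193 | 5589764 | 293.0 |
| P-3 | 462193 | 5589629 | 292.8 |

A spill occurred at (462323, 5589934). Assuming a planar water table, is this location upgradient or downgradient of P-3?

Taking P-1 as reference: P-2−P-1 = (-315, -140, -0.1); P-3−P-1 = (-315, -275, -0.3).
Solve a·Δx + b·Δy = Δh: det = (-315)·(-275) − (-315)·(-140) = 42525.
∂h/∂x = [(-0.1)·(-275) − (-0.3)·(-140)] / 42525 = -0.0003410
∂h/∂y = [(-315)·(-0.3) − (-315)·(-0.1)] / 42525 = +0.001481
Head at (462323, 5589934) = 293.1 + (-0.0003410)·(-185) + (+0.001481)·(30) = 293.21 m.
That is higher than the 292.8 m at P-3, so the point is upgradient.

upgradient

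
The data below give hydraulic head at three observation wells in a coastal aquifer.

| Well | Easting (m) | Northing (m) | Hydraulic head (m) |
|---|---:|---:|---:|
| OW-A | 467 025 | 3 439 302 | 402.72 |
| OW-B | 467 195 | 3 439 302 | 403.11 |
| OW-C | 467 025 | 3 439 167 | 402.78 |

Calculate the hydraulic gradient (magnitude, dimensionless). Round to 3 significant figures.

0.00234

∂h/∂x = (403.11 − 402.72) / (467195 − 467025) = +0.002294
∂h/∂y = (402.78 − 402.72) / (3439167 − 3439302) = -0.0004444
|∇h| = √(0.002294² + -0.0004444²) = 0.002337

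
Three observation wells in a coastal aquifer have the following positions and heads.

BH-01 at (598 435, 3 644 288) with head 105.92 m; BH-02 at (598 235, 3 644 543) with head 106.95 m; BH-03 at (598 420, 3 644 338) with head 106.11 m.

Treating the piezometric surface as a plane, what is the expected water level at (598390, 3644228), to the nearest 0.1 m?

Differences from BH-01: to BH-02 (Δx, Δy, Δh) = (-200, 255, +1.03); to BH-03 = (-15, 50, +0.19).
Solve a·Δx + b·Δy = Δh: det = (-200)·50 − (-15)·255 = -6175.
∂h/∂x = [(+1.03)·50 − (+0.19)·255] / -6175 = -0.0004939
∂h/∂y = [(-200)·(+0.19) − (-15)·(+1.03)] / -6175 = +0.003652
h(598390, 3644228) = 105.92 + (-0.0004939)·(-45) + (+0.003652)·(-60) = 105.92 +0.022 -0.219 = 105.723 m.

105.7 m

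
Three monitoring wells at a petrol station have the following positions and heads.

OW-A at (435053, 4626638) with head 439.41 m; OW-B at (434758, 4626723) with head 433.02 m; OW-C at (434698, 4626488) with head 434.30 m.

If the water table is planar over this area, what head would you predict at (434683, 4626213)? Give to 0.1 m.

With h = a·x + b·y + c and OW-A as origin, the differences give:
  (-295)·a + 85·b = -6.39
  (-355)·a + (-150)·b = -5.11
Eliminate b (×(-150) and ×85, subtract): 74425·a = 1392.850 → a = ∂h/∂x = +0.01871
Back-substitute: b = ∂h/∂y = -0.01023.
h(434683, 4626213) = 439.41 + (+0.01871)·(-370) + (-0.01023)·(-425) = 439.41 -6.924 +4.346 = 436.831 m.

436.8 m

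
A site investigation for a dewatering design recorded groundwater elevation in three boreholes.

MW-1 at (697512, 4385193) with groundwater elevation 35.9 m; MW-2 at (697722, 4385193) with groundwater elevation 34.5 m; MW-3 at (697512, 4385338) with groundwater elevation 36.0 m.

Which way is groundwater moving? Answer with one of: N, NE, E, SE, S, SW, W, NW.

E

∂h/∂x = (34.5 − 35.9) / (697722 − 697512) = -0.006667
∂h/∂y = (36.0 − 35.9) / (4385338 − 4385193) = +0.0006897
Flow = −∇h = (+0.006667 east, -0.0006897 north), which points east.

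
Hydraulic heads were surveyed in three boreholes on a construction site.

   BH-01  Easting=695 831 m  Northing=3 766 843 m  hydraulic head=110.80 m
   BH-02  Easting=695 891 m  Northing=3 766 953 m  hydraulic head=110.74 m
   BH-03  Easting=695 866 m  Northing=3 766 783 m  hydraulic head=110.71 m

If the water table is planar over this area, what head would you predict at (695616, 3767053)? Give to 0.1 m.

With h = a·x + b·y + c and BH-01 as origin, the differences give:
  60·a + 110·b = -0.06
  35·a + (-60)·b = -0.09
Eliminate b (×(-60) and ×110, subtract): -7450·a = 13.500 → a = ∂h/∂x = -0.001812
Back-substitute: b = ∂h/∂y = +0.0004430.
h(695616, 3767053) = 110.80 + (-0.001812)·(-215) + (+0.0004430)·(210) = 110.80 +0.390 +0.093 = 111.283 m.

111.3 m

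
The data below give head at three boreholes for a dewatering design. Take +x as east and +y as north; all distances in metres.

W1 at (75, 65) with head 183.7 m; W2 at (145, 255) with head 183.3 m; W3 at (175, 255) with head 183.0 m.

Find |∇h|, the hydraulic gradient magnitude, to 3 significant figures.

0.0101

Taking W1 as reference: W2−W1 = (70, 190, -0.4); W3−W1 = (100, 190, -0.7).
Determinant of the coordinate differences = 70·190 − 100·190 = -5700.
∂h/∂x = [(-0.4)·190 − (-0.7)·190] / -5700 = -0.01000
∂h/∂y = [70·(-0.7) − 100·(-0.4)] / -5700 = +0.001579
|∇h| = √(-0.01000² + 0.001579²) = 0.01012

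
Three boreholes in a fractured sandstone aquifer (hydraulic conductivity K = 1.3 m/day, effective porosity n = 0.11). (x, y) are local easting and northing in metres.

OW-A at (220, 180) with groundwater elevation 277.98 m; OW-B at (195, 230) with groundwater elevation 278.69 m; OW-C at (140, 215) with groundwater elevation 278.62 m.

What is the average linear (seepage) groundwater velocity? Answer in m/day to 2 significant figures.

Differences from OW-A: to OW-B (Δx, Δy, Δh) = (-25, 50, +0.71); to OW-C = (-80, 35, +0.64).
Solve a·Δx + b·Δy = Δh: det = (-25)·35 − (-80)·50 = 3125.
∂h/∂x = [(+0.71)·35 − (+0.64)·50] / 3125 = -0.002288
∂h/∂y = [(-25)·(+0.64) − (-80)·(+0.71)] / 3125 = +0.01306
|∇h| = √(-0.002288² + 0.01306²) = 0.01326
Seepage velocity v = K·i/n = 1.3 × 0.01326 / 0.11 = 0.1567 m/day.

0.16 m/day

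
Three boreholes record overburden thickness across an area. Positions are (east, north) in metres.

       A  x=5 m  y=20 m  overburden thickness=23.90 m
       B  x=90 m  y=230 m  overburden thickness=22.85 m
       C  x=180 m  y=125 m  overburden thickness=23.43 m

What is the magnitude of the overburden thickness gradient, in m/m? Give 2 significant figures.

0.0052 m/m

With d = a·x + b·y + c and A as origin, the differences give:
  85·a + 210·b = -1.05
  175·a + 105·b = -0.47
Eliminate b (×105 and ×210, subtract): -27825·a = -11.550 → a = ∂d/∂x = +0.0004151
Back-substitute: b = ∂d/∂y = -0.005168.
|∇f| = √(0.0004151² + -0.005168²) = 0.005185 m/m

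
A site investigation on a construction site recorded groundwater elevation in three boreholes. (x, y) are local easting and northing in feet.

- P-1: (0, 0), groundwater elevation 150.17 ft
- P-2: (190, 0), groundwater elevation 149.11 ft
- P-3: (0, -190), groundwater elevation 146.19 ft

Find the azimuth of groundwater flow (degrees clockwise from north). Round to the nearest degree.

165°

∂h/∂x = (149.11 − 150.17) / (190 − 0) = -0.005579
∂h/∂y = (146.19 − 150.17) / (-190 − 0) = +0.02095
Flow direction (−∇h) has components (+0.005579 E, -0.02095 N).
Azimuth = atan2(E, N) = atan2(+0.005579, -0.02095) = 165.1° ≈ 165°.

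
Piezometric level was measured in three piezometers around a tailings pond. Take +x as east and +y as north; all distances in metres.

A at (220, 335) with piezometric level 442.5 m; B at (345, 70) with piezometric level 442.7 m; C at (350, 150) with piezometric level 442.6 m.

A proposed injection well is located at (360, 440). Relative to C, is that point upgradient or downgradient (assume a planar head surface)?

downgradient

Taking A as reference: B−A = (125, -265, +0.2); C−A = (130, -185, +0.1).
Determinant of the coordinate differences = 125·(-185) − 130·(-265) = 11325.
∂h/∂x = [(+0.2)·(-185) − (+0.1)·(-265)] / 11325 = -0.0009272
∂h/∂y = [125·(+0.1) − 130·(+0.2)] / 11325 = -0.001192
Head at (360, 440) = 442.5 + (-0.0009272)·(140) + (-0.001192)·(105) = 442.25 m.
That is lower than the 442.6 m at C, so the point is downgradient.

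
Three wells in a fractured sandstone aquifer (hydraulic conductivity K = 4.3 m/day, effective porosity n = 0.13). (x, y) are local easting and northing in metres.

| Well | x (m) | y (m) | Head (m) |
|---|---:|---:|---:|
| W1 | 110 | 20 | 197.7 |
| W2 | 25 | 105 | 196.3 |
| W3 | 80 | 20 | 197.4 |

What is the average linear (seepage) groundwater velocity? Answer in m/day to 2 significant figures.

Three-point gradient (reference W1): Δ to W2 = (-85, 85, -1.4), Δ to W3 = (-30, 0, -0.3).
∂h/∂x = +0.010000, ∂h/∂y = -0.006471 (det = 2550).
|∇h| = √(0.010000² + -0.006471²) = 0.01191
Seepage velocity v = K·i/n = 4.3 × 0.01191 / 0.13 = 0.3939 m/day.

0.39 m/day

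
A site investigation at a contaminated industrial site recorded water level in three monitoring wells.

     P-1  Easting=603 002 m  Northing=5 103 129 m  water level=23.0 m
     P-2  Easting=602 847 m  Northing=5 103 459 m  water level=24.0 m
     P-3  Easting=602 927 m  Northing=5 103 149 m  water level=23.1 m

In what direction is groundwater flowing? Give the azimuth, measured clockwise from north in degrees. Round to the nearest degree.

168°

Differences from P-1: to P-2 (Δx, Δy, Δh) = (-155, 330, +1.0); to P-3 = (-75, 20, +0.1).
Determinant of the coordinate differences = (-155)·20 − (-75)·330 = 21650.
∂h/∂x = [(+1.0)·20 − (+0.1)·330] / 21650 = -0.0006005
∂h/∂y = [(-155)·(+0.1) − (-75)·(+1.0)] / 21650 = +0.002748
Flow direction (−∇h) has components (+0.0006005 E, -0.002748 N).
Azimuth = atan2(E, N) = atan2(+0.0006005, -0.002748) = 167.7° ≈ 168°.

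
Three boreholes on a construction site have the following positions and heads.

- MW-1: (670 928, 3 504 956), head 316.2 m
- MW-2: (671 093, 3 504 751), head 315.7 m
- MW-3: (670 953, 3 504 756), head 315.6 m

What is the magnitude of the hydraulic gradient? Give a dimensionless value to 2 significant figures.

0.0032

With h = a·x + b·y + c and MW-1 as origin, the differences give:
  165·a + (-205)·b = -0.5
  25·a + (-200)·b = -0.6
Eliminate b (×(-200) and ×(-205), subtract): -27875·a = -23.00 → a = ∂h/∂x = +0.0008251
Back-substitute: b = ∂h/∂y = +0.003103.
|∇h| = √(0.0008251² + 0.003103²) = 0.003211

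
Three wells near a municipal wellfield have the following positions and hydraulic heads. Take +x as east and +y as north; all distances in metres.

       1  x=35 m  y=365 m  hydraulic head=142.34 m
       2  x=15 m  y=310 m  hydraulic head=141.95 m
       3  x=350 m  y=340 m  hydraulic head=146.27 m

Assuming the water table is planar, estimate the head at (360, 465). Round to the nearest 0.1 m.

Taking 1 as reference: 2−1 = (-20, -55, -0.39); 3−1 = (315, -25, +3.93).
Determinant of the coordinate differences = (-20)·(-25) − 315·(-55) = 17825.
∂h/∂x = [(-0.39)·(-25) − (+3.93)·(-55)] / 17825 = +0.01267
∂h/∂y = [(-20)·(+3.93) − 315·(-0.39)] / 17825 = +0.002482
h(360, 465) = 142.34 + (+0.01267)·(325) + (+0.002482)·(100) = 142.34 +4.119 +0.248 = 146.707 m.

146.7 m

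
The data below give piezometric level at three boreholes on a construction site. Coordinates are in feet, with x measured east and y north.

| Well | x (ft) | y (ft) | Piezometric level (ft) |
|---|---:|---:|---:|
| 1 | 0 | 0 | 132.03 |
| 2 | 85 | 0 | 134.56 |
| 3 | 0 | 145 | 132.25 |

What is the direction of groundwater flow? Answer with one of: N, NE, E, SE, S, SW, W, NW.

∂h/∂x = (134.56 − 132.03) / (85 − 0) = +0.02976
∂h/∂y = (132.25 − 132.03) / (145 − 0) = +0.001517
Flow = −∇h = (-0.02976 east, -0.001517 north), which points west.

W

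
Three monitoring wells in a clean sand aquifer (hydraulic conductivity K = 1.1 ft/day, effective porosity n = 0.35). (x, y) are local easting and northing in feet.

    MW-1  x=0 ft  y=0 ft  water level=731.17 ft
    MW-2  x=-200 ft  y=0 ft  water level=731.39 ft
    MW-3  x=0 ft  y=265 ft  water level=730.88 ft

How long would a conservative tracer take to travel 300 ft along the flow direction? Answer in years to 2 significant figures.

170 years

∂h/∂x = (731.39 − 731.17) / (-200 − 0) = -0.001100
∂h/∂y = (730.88 − 731.17) / (265 − 0) = -0.001094
|∇h| = √(-0.001100² + -0.001094²) = 0.001551
Seepage velocity v = K·i/n = 1.1 × 0.001551 / 0.35 = 0.004875 ft/day.
t = 300 / 0.004875 = 6.154e+04 days = 168 years.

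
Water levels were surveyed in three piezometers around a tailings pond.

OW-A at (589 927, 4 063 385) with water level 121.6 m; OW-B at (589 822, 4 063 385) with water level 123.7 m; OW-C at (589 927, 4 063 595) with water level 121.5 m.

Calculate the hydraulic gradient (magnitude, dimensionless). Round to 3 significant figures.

0.0200

∂h/∂x = (123.7 − 121.6) / (589822 − 589927) = -0.02000
∂h/∂y = (121.5 − 121.6) / (4063595 − 4063385) = -0.0004762
|∇h| = √(-0.02000² + -0.0004762²) = 0.02001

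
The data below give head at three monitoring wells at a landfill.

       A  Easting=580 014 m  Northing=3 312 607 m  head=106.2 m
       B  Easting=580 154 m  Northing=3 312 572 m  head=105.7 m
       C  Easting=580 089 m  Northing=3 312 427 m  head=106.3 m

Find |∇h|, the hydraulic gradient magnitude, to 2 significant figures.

With h = a·x + b·y + c and A as origin, the differences give:
  140·a + (-35)·b = -0.5
  75·a + (-180)·b = +0.1
Eliminate b (×(-180) and ×(-35), subtract): -22575·a = 93.50 → a = ∂h/∂x = -0.004142
Back-substitute: b = ∂h/∂y = -0.002281.
|∇h| = √(-0.004142² + -0.002281²) = 0.004729

0.0047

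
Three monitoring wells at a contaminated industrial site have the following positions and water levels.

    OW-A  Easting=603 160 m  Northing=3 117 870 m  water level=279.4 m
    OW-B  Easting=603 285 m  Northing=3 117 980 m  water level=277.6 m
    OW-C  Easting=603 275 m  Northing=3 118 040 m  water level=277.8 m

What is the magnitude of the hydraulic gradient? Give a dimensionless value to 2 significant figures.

Three-point gradient (reference OW-A): Δ to OW-B = (125, 110, -1.8), Δ to OW-C = (115, 170, -1.6).
∂h/∂x = -0.01512, ∂h/∂y = +0.0008140 (det = 8600).
|∇h| = √(-0.01512² + 0.0008140²) = 0.01514

0.015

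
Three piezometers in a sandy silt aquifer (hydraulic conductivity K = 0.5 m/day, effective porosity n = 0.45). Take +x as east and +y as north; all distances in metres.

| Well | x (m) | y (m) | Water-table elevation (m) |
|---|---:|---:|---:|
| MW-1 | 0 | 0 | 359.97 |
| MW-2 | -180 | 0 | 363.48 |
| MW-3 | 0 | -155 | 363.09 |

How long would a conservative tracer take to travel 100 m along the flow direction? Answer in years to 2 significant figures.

8.8 years

∂h/∂x = (363.48 − 359.97) / (-180 − 0) = -0.01950
∂h/∂y = (363.09 − 359.97) / (-155 − 0) = -0.02013
|∇h| = √(-0.01950² + -0.02013²) = 0.02803
Seepage velocity v = K·i/n = 0.5 × 0.02803 / 0.45 = 0.03114 m/day.
t = 100 / 0.03114 = 3211 days = 8.79 years.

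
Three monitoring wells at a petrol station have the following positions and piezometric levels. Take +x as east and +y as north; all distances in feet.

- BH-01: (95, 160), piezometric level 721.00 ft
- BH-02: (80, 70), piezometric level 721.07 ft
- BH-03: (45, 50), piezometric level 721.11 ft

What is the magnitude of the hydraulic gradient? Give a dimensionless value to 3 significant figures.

Differences from BH-01: to BH-02 (Δx, Δy, Δh) = (-15, -90, +0.07); to BH-03 = (-50, -110, +0.11).
Determinant of the coordinate differences = (-15)·(-110) − (-50)·(-90) = -2850.
∂h/∂x = [(+0.07)·(-110) − (+0.11)·(-90)] / -2850 = -0.0007719
∂h/∂y = [(-15)·(+0.11) − (-50)·(+0.07)] / -2850 = -0.0006491
|∇h| = √(-0.0007719² + -0.0006491²) = 0.001009

0.00101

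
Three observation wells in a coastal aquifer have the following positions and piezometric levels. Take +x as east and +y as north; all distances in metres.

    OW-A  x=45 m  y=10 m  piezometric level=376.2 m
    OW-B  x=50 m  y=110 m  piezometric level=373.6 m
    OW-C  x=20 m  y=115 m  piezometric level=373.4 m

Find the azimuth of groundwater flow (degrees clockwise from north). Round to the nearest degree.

355°

Differences from OW-A: to OW-B (Δx, Δy, Δh) = (5, 100, -2.6); to OW-C = (-25, 105, -2.8).
Determinant of the coordinate differences = 5·105 − (-25)·100 = 3025.
∂h/∂x = [(-2.6)·105 − (-2.8)·100] / 3025 = +0.002314
∂h/∂y = [5·(-2.8) − (-25)·(-2.6)] / 3025 = -0.02612
Flow direction (−∇h) has components (-0.002314 E, +0.02612 N).
Azimuth = atan2(E, N) = atan2(-0.002314, +0.02612) = 354.9° ≈ 355°.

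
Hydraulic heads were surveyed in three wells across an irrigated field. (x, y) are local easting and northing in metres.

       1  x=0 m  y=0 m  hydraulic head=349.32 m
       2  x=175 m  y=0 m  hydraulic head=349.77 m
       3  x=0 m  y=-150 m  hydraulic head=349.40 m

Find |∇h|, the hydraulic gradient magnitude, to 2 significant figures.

∂h/∂x = (349.77 − 349.32) / (175 − 0) = +0.002571
∂h/∂y = (349.40 − 349.32) / (-150 − 0) = -0.0005333
|∇h| = √(0.002571² + -0.0005333²) = 0.002626

0.0026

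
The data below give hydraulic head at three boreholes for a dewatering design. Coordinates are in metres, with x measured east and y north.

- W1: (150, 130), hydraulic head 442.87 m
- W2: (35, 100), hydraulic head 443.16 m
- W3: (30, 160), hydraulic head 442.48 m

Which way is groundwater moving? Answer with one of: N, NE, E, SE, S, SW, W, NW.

N

Three-point gradient (reference W1): Δ to W2 = (-115, -30, +0.29), Δ to W3 = (-120, 30, -0.39).
∂h/∂x = +0.0004255, ∂h/∂y = -0.01130 (det = -7050).
Flow = −∇h = (-0.0004255 east, +0.01130 north), which points north.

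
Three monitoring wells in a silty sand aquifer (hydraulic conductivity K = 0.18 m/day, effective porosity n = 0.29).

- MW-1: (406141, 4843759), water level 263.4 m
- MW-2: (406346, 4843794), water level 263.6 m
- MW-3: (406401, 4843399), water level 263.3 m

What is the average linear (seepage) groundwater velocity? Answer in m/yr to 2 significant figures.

0.27 m/yr

With h = a·x + b·y + c and MW-1 as origin, the differences give:
  205·a + 35·b = +0.2
  260·a + (-360)·b = -0.1
Eliminate b (×(-360) and ×35, subtract): -82900·a = -68.50 → a = ∂h/∂x = +0.0008263
Back-substitute: b = ∂h/∂y = +0.0008745.
|∇h| = √(0.0008263² + 0.0008745²) = 0.001203
Seepage velocity v = K·i/n = 0.18 × 0.001203 / 0.29 = 0.0007467 m/day = 0.2727 m/yr.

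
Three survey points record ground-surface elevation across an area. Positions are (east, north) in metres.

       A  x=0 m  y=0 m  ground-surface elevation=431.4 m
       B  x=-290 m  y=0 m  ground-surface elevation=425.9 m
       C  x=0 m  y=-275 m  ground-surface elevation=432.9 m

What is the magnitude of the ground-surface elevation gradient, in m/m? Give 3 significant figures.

0.0197 m/m

∂z/∂x = (425.9 − 431.4) / (-290 − 0) = +0.01897
∂z/∂y = (432.9 − 431.4) / (-275 − 0) = -0.005455
|∇f| = √(0.01897² + -0.005455²) = 0.01974 m/m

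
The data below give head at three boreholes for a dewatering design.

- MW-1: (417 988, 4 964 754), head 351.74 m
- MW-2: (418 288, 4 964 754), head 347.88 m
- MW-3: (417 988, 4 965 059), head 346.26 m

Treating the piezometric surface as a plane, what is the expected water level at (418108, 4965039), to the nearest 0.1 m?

345.1 m

∂h/∂x = (347.88 − 351.74) / (418288 − 417988) = -0.01287
∂h/∂y = (346.26 − 351.74) / (4965059 − 4964754) = -0.01797
h(418108, 4965039) = 351.74 + (-0.01287)·(120) + (-0.01797)·(285) = 351.74 -1.544 -5.121 = 345.075 m.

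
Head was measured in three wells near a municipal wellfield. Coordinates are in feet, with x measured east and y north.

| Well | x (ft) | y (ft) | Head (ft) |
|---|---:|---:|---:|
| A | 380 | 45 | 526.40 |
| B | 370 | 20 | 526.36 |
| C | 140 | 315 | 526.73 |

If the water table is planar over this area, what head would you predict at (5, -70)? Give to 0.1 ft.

526.1 ft

Differences from A: to B (Δx, Δy, Δh) = (-10, -25, -0.04); to C = (-240, 270, +0.33).
Solve a·Δx + b·Δy = Δh: det = (-10)·270 − (-240)·(-25) = -8700.
∂h/∂x = [(-0.04)·270 − (+0.33)·(-25)] / -8700 = +0.0002931
∂h/∂y = [(-10)·(+0.33) − (-240)·(-0.04)] / -8700 = +0.001483
h(5, -70) = 526.40 + (+0.0002931)·(-375) + (+0.001483)·(-115) = 526.40 -0.110 -0.171 = 526.120 ft.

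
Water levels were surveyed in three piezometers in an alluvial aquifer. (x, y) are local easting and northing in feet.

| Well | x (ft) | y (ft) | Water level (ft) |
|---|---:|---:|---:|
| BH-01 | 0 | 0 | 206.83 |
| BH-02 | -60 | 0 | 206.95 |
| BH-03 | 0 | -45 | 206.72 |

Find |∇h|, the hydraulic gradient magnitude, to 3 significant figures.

0.00316

∂h/∂x = (206.95 − 206.83) / (-60 − 0) = -0.002000
∂h/∂y = (206.72 − 206.83) / (-45 − 0) = +0.002444
|∇h| = √(-0.002000² + 0.002444²) = 0.003158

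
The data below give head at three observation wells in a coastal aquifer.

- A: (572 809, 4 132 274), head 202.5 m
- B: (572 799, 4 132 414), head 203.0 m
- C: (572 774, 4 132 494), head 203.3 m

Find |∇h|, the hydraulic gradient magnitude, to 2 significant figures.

0.0036

Differences from A: to B (Δx, Δy, Δh) = (-10, 140, +0.5); to C = (-35, 220, +0.8).
Determinant of the coordinate differences = (-10)·220 − (-35)·140 = 2700.
∂h/∂x = [(+0.5)·220 − (+0.8)·140] / 2700 = -0.0007407
∂h/∂y = [(-10)·(+0.8) − (-35)·(+0.5)] / 2700 = +0.003519
|∇h| = √(-0.0007407² + 0.003519²) = 0.003596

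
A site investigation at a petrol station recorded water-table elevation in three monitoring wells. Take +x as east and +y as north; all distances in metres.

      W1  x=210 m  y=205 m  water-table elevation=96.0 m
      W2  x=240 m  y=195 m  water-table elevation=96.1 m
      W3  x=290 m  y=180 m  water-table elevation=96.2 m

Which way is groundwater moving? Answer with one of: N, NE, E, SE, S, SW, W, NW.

N

Three-point gradient (reference W1): Δ to W2 = (30, -10, +0.1), Δ to W3 = (80, -25, +0.2).
∂h/∂x = -0.010000, ∂h/∂y = -0.04000 (det = 50).
Flow = −∇h = (+0.010000 east, +0.04000 north), which points north.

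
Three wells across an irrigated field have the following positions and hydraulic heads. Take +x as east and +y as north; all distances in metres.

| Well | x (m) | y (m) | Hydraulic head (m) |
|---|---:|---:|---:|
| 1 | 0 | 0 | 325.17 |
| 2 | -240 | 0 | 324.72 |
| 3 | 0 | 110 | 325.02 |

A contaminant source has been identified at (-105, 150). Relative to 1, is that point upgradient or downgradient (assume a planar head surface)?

∂h/∂x = (324.72 − 325.17) / (-240 − 0) = +0.001875
∂h/∂y = (325.02 − 325.17) / (110 − 0) = -0.001364
Head at (-105, 150) = 325.17 + (+0.001875)·(-105) + (-0.001364)·(150) = 324.77 m.
That is lower than the 325.17 m at 1, so the point is downgradient.

downgradient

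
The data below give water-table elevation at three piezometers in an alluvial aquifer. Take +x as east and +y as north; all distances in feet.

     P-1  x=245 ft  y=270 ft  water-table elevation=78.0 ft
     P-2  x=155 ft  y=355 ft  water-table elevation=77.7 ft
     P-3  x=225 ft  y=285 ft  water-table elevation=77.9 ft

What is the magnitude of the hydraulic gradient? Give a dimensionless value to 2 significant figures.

With h = a·x + b·y + c and P-1 as origin, the differences give:
  (-90)·a + 85·b = -0.3
  (-20)·a + 15·b = -0.1
Eliminate b (×15 and ×85, subtract): 350·a = 4.00 → a = ∂h/∂x = +0.01143
Back-substitute: b = ∂h/∂y = +0.008571.
|∇h| = √(0.01143² + 0.008571²) = 0.01429

0.014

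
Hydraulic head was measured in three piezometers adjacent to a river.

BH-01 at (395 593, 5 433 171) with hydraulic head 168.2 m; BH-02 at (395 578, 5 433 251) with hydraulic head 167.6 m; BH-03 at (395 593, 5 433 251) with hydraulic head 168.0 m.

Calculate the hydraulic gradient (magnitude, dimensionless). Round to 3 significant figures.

Differences from BH-01: to BH-02 (Δx, Δy, Δh) = (-15, 80, -0.6); to BH-03 = (0, 80, -0.2).
Solve a·Δx + b·Δy = Δh: det = (-15)·80 − 0·80 = -1200.
∂h/∂x = [(-0.6)·80 − (-0.2)·80] / -1200 = +0.02667
∂h/∂y = [(-15)·(-0.2) − 0·(-0.6)] / -1200 = -0.002500
|∇h| = √(0.02667² + -0.002500²) = 0.02679

0.0268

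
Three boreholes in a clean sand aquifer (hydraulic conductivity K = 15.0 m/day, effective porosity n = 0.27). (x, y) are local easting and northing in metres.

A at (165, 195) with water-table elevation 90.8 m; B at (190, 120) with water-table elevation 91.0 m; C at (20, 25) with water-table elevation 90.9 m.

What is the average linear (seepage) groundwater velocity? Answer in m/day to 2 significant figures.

0.15 m/day

Taking A as reference: B−A = (25, -75, +0.2); C−A = (-145, -170, +0.1).
Determinant of the coordinate differences = 25·(-170) − (-145)·(-75) = -15125.
∂h/∂x = [(+0.2)·(-170) − (+0.1)·(-75)] / -15125 = +0.001752
∂h/∂y = [25·(+0.1) − (-145)·(+0.2)] / -15125 = -0.002083
|∇h| = √(0.001752² + -0.002083²) = 0.002722
Seepage velocity v = K·i/n = 15.0 × 0.002722 / 0.27 = 0.1512 m/day.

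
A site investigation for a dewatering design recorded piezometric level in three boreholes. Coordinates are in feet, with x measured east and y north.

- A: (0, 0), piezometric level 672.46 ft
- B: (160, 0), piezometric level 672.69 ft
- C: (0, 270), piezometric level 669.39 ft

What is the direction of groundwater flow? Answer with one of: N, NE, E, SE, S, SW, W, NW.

N

∂h/∂x = (672.69 − 672.46) / (160 − 0) = +0.001438
∂h/∂y = (669.39 − 672.46) / (270 − 0) = -0.01137
Flow = −∇h = (-0.001438 east, +0.01137 north), which points north.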